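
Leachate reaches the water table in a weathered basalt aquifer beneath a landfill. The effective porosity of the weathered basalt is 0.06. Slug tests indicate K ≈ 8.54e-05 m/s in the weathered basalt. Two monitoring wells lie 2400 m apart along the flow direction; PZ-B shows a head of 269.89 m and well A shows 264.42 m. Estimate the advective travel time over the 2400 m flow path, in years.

Convert K: 8.54e-05 m/s × 86400 = 7.379 m/day.
Hydraulic gradient i = (269.89 − 264.42) / 2400 = 5.47 / 2400 = 0.002279.
Darcy flux q = K · i = 7.379 × 0.002279 = 0.01682 m/day.
Seepage velocity v = q / n_e = 0.01682 / 0.06 = 0.2803 m/day.
Travel time t = L / v = 2400 / 0.2803 = 8563 days = 23.44 years.

23.4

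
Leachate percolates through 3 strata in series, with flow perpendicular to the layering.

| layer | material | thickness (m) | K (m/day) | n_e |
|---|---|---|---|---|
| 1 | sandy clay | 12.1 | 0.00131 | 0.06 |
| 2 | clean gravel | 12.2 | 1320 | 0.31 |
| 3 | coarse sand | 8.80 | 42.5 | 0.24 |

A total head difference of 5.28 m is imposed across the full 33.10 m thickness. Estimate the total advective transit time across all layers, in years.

31.7

With flow normal to the layers, continuity requires the same specific discharge q through every layer.
Σ(b_i/K_i) = 12.1/0.00131 + 12.2/1320 + 8.80/42.5 = 9237 d.
q = Δh / Σ(b_i/K_i) = 5.28 / 9237 = 0.0005716 m/day.
In each layer the seepage velocity is v_i = q/n_i, so the layer transit time is t_i = b_i·n_i / q:
  layer 1 (sandy clay): t_1 = 12.1 × 0.06 / 0.0005716 = 1270 d
  layer 2 (clean gravel): t_2 = 12.2 × 0.31 / 0.0005716 = 6616 d
  layer 3 (coarse sand): t_3 = 8.80 × 0.24 / 0.0005716 = 3695 d
Total t = Σ t_i = 11581 days = 31.71 years.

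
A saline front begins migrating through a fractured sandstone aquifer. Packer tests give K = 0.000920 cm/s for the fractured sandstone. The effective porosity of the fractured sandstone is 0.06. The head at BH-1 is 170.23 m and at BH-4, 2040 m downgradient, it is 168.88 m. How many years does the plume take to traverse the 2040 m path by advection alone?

Convert K: 0.000920 cm/s × 864 = 0.7949 m/day.
Hydraulic gradient i = (170.23 − 168.88) / 2040 = 1.35 / 2040 = 0.0006618.
Darcy flux q = K · i = 0.7949 × 0.0006618 = 0.0005260 m/day.
Seepage velocity v = q / n_e = 0.0005260 / 0.06 = 0.008767 m/day.
Travel time t = L / v = 2040 / 0.008767 = 2.327e+05 days = 637.1 years.

637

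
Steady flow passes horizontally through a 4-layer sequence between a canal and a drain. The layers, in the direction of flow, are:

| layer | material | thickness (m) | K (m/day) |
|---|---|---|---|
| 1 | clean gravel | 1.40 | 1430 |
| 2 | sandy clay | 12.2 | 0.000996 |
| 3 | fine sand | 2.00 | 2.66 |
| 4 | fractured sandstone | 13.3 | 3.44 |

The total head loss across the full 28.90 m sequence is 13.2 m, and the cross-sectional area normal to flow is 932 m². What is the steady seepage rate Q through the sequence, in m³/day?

Flow is perpendicular to layering, so the layers act in series and the equivalent K is the thickness-weighted harmonic mean.
Total thickness L = 1.40 + 12.2 + 2.00 + 13.3 = 28.90 m.
Σ(b_i/K_i) = 1.40/1430 + 12.2/0.000996 + 2.00/2.66 + 13.3/3.44 = 12254 d.
K_eq = L / Σ(b_i/K_i) = 28.90 / 12254 = 0.002358 m/day.
Q = K_eq · A · (Δh/L) = 0.002358 × 932 × (13.2/28.90) = 1.004 m³/day.

1.00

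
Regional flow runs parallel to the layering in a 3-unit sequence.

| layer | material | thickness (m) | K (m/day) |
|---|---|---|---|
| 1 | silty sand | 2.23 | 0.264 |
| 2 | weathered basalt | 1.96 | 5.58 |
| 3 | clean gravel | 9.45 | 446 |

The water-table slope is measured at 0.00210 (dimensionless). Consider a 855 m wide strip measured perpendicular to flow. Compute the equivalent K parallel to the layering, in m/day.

Flow is parallel to layering, so each bed carries its own Darcy discharge and the transmissivities add.
Σ(K_i·b_i) = 0.264×2.23 + 5.58×1.96 + 446×9.45 = 4226 m²/day.
Total thickness b = 13.64 m, so K_eq = Σ(K_i·b_i)/b = 309.8 m/day.

310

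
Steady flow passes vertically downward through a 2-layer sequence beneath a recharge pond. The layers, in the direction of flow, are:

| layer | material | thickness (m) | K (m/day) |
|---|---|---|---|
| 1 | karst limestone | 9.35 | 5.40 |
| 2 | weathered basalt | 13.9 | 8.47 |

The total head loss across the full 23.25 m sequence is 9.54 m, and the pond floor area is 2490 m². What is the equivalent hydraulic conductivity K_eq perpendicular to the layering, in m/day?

6.89

Flow is perpendicular to layering, so the layers act in series and the equivalent K is the thickness-weighted harmonic mean.
Total thickness L = 9.35 + 13.9 = 23.25 m.
Σ(b_i/K_i) = 9.35/5.40 + 13.9/8.47 = 3.373 d.
K_eq = L / Σ(b_i/K_i) = 23.25 / 3.373 = 6.894 m/day.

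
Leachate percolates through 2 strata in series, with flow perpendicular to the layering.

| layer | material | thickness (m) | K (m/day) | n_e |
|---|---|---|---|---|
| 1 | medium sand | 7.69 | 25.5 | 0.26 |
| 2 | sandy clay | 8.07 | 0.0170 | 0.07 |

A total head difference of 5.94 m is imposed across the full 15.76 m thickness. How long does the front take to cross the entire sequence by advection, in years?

With flow normal to the layers, continuity requires the same specific discharge q through every layer.
Σ(b_i/K_i) = 7.69/25.5 + 8.07/0.0170 = 475.0 d.
q = Δh / Σ(b_i/K_i) = 5.94 / 475.0 = 0.01251 m/day.
In each layer the seepage velocity is v_i = q/n_i, so the layer transit time is t_i = b_i·n_i / q:
  layer 1 (medium sand): t_1 = 7.69 × 0.26 / 0.01251 = 159.9 d
  layer 2 (sandy clay): t_2 = 8.07 × 0.07 / 0.01251 = 45.17 d
Total t = Σ t_i = 205.1 days = 0.5614 years.

0.561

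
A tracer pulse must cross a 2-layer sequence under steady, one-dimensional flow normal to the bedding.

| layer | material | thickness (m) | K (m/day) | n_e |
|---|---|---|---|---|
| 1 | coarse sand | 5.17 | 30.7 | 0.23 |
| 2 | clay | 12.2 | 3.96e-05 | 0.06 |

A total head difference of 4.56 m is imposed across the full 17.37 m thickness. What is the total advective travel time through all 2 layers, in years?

355

With flow normal to the layers, continuity requires the same specific discharge q through every layer.
Σ(b_i/K_i) = 5.17/30.7 + 12.2/3.96e-05 = 3.081e+05 d.
q = Δh / Σ(b_i/K_i) = 4.56 / 3.081e+05 = 1.480e-05 m/day.
In each layer the seepage velocity is v_i = q/n_i, so the layer transit time is t_i = b_i·n_i / q:
  layer 1 (coarse sand): t_1 = 5.17 × 0.23 / 1.480e-05 = 80338 d
  layer 2 (clay): t_2 = 12.2 × 0.06 / 1.480e-05 = 49455 d
Total t = Σ t_i = 1.298e+05 days = 355.4 years.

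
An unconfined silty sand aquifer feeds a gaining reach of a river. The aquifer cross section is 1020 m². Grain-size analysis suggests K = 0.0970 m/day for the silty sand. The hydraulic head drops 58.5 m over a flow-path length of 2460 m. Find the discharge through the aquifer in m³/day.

2.35

Hydraulic gradient i = Δh / L = 58.5 / 2460 = 0.02378.
Darcy's law: Q = K · A · i = 0.09700 × 1020 × 0.02378 = 2.353 m³/day.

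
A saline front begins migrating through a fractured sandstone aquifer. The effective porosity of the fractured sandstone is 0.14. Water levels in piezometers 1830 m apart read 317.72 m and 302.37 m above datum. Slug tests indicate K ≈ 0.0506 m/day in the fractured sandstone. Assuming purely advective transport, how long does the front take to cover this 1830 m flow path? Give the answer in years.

Hydraulic gradient i = (317.72 − 302.37) / 1830 = 15.35 / 1830 = 0.008388.
Darcy flux q = K · i = 0.05060 × 0.008388 = 0.0004244 m/day.
Seepage velocity v = q / n_e = 0.0004244 / 0.14 = 0.003032 m/day.
Travel time t = L / v = 1830 / 0.003032 = 6.036e+05 days = 1653 years.

1650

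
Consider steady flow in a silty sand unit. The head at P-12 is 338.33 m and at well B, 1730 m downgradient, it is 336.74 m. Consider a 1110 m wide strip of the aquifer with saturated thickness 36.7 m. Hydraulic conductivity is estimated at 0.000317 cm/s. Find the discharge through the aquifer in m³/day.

10.3

Convert K: 0.000317 cm/s × 864 = 0.2739 m/day.
Cross-sectional area A = 1110 × 36.7 = 40737 m².
Hydraulic gradient i = (338.33 − 336.74) / 1730 = 1.59 / 1730 = 0.0009191.
Darcy's law: Q = K · A · i = 0.2739 × 40737 × 0.0009191 = 10.25 m³/day.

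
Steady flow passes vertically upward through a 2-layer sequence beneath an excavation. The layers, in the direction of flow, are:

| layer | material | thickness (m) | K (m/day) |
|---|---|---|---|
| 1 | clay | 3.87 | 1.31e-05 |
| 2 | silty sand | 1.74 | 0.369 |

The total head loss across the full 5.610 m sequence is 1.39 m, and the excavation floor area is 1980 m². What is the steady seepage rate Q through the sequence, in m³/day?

Flow is perpendicular to layering, so the layers act in series and the equivalent K is the thickness-weighted harmonic mean.
Total thickness L = 3.87 + 1.74 = 5.610 m.
Σ(b_i/K_i) = 3.87/1.31e-05 + 1.74/0.369 = 2.954e+05 d.
K_eq = L / Σ(b_i/K_i) = 5.610 / 2.954e+05 = 1.899e-05 m/day.
Q = K_eq · A · (Δh/L) = 1.899e-05 × 1980 × (1.39/5.610) = 0.009316 m³/day.

0.00932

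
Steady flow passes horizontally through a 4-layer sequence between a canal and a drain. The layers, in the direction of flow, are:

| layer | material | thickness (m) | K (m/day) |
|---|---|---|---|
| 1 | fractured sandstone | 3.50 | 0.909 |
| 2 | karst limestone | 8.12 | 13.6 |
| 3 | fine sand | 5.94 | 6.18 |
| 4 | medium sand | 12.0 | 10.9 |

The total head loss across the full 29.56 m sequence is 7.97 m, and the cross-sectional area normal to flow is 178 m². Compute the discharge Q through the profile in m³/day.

Flow is perpendicular to layering, so the layers act in series and the equivalent K is the thickness-weighted harmonic mean.
Total thickness L = 3.50 + 8.12 + 5.94 + 12.0 = 29.56 m.
Σ(b_i/K_i) = 3.50/0.909 + 8.12/13.6 + 5.94/6.18 + 12.0/10.9 = 6.510 d.
K_eq = L / Σ(b_i/K_i) = 29.56 / 6.510 = 4.541 m/day.
Q = K_eq · A · (Δh/L) = 4.541 × 178 × (7.97/29.56) = 217.9 m³/day.

218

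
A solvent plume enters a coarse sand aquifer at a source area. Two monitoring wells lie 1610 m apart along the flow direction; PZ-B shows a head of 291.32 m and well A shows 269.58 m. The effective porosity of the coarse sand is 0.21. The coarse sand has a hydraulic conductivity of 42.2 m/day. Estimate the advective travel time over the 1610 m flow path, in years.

1.62

Hydraulic gradient i = (291.32 − 269.58) / 1610 = 21.74 / 1610 = 0.01350.
Darcy flux q = K · i = 42.20 × 0.01350 = 0.5698 m/day.
Seepage velocity v = q / n_e = 0.5698 / 0.21 = 2.713 m/day.
Travel time t = L / v = 1610 / 2.713 = 593.3 days = 1.624 years.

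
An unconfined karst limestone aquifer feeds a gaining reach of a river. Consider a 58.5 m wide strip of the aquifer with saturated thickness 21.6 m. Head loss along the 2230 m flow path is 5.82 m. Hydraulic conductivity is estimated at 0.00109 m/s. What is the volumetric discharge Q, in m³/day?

Convert K: 0.00109 m/s × 86400 = 94.18 m/day.
Cross-sectional area A = 58.5 × 21.6 = 1264 m².
Hydraulic gradient i = Δh / L = 5.82 / 2230 = 0.002610.
Darcy's law: Q = K · A · i = 94.18 × 1264 × 0.002610 = 310.6 m³/day.

311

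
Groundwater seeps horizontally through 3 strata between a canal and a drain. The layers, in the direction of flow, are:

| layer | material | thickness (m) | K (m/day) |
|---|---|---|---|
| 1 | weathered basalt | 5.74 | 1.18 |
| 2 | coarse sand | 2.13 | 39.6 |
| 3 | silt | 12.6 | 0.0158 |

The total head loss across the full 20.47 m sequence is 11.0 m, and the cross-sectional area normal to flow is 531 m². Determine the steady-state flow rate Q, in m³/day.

7.28

Flow is perpendicular to layering, so the layers act in series and the equivalent K is the thickness-weighted harmonic mean.
Total thickness L = 5.74 + 2.13 + 12.6 = 20.47 m.
Σ(b_i/K_i) = 5.74/1.18 + 2.13/39.6 + 12.6/0.0158 = 802.4 d.
K_eq = L / Σ(b_i/K_i) = 20.47 / 802.4 = 0.02551 m/day.
Q = K_eq · A · (Δh/L) = 0.02551 × 531 × (11.0/20.47) = 7.280 m³/day.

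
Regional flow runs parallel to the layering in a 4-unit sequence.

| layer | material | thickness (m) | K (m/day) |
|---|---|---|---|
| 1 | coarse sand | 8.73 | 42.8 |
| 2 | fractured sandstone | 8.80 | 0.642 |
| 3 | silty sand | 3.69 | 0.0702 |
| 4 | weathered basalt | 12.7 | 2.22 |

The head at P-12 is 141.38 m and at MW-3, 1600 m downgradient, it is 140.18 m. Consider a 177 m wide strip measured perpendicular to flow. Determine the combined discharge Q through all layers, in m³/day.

Flow is parallel to layering, so each bed carries its own Darcy discharge and the transmissivities add.
Σ(K_i·b_i) = 42.8×8.73 + 0.642×8.80 + 0.0702×3.69 + 2.22×12.7 = 407.7 m²/day.
Hydraulic gradient i = (141.38 − 140.18) / 1600 = 1.2 / 1600 = 0.0007500.
Q = Σ(K_i·b_i) · W · i = 407.7 × 177 × 0.0007500 = 54.13 m³/day.

54.1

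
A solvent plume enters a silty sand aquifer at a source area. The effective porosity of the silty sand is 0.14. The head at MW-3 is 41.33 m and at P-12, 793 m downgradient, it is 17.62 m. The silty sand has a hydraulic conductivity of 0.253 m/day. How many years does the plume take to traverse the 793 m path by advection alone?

40.2

Hydraulic gradient i = (41.33 − 17.62) / 793 = 23.71 / 793 = 0.02990.
Darcy flux q = K · i = 0.2530 × 0.02990 = 0.007564 m/day.
Seepage velocity v = q / n_e = 0.007564 / 0.14 = 0.05403 m/day.
Travel time t = L / v = 793 / 0.05403 = 14676 days = 40.18 years.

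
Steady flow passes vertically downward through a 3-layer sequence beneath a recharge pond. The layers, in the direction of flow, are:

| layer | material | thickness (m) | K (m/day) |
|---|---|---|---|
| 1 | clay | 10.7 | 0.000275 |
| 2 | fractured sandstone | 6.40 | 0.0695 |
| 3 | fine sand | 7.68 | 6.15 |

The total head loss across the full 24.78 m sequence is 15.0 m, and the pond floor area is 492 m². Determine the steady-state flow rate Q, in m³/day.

Flow is perpendicular to layering, so the layers act in series and the equivalent K is the thickness-weighted harmonic mean.
Total thickness L = 10.7 + 6.40 + 7.68 = 24.78 m.
Σ(b_i/K_i) = 10.7/0.000275 + 6.40/0.0695 + 7.68/6.15 = 39002 d.
K_eq = L / Σ(b_i/K_i) = 24.78 / 39002 = 0.0006353 m/day.
Q = K_eq · A · (Δh/L) = 0.0006353 × 492 × (15.0/24.78) = 0.1892 m³/day.

0.189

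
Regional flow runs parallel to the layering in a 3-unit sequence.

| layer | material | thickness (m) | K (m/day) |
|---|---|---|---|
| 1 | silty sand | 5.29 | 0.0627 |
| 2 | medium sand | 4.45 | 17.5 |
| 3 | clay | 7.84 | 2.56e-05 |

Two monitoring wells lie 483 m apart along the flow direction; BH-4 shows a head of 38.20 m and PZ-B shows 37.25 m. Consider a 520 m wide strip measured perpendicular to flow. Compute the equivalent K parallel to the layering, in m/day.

4.45

Flow is parallel to layering, so each bed carries its own Darcy discharge and the transmissivities add.
Σ(K_i·b_i) = 0.0627×5.29 + 17.5×4.45 + 2.56e-05×7.84 = 78.21 m²/day.
Total thickness b = 17.58 m, so K_eq = Σ(K_i·b_i)/b = 4.449 m/day.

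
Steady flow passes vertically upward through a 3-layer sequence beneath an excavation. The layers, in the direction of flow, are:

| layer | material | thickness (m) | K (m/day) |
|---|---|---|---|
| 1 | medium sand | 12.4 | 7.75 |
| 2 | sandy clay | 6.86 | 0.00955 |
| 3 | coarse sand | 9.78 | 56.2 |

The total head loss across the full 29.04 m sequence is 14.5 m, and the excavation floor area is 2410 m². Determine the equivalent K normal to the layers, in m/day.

0.0403

Flow is perpendicular to layering, so the layers act in series and the equivalent K is the thickness-weighted harmonic mean.
Total thickness L = 12.4 + 6.86 + 9.78 = 29.04 m.
Σ(b_i/K_i) = 12.4/7.75 + 6.86/0.00955 + 9.78/56.2 = 720.1 d.
K_eq = L / Σ(b_i/K_i) = 29.04 / 720.1 = 0.04033 m/day.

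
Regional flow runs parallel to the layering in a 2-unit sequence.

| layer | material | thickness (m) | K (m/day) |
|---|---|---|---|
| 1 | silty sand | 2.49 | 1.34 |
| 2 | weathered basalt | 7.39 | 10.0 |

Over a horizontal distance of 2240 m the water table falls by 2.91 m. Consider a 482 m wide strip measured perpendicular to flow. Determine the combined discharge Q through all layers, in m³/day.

Flow is parallel to layering, so each bed carries its own Darcy discharge and the transmissivities add.
Σ(K_i·b_i) = 1.34×2.49 + 10.0×7.39 = 77.24 m²/day.
Hydraulic gradient i = Δh / L = 2.91 / 2240 = 0.001299.
Q = Σ(K_i·b_i) · W · i = 77.24 × 482 × 0.001299 = 48.36 m³/day.

48.4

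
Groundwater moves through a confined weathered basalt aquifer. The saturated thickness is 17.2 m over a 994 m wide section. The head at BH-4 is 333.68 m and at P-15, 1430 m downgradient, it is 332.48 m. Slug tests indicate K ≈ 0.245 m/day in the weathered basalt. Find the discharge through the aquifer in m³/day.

3.52

Cross-sectional area A = 994 × 17.2 = 17097 m².
Hydraulic gradient i = (333.68 − 332.48) / 1430 = 1.2 / 1430 = 0.0008392.
Darcy's law: Q = K · A · i = 0.2450 × 17097 × 0.0008392 = 3.515 m³/day.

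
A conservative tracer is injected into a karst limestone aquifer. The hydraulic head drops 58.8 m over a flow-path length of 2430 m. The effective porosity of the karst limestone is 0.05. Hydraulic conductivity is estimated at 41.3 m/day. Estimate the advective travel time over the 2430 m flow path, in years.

Hydraulic gradient i = Δh / L = 58.8 / 2430 = 0.02420.
Darcy flux q = K · i = 41.30 × 0.02420 = 0.9994 m/day.
Seepage velocity v = q / n_e = 0.9994 / 0.05 = 19.99 m/day.
Travel time t = L / v = 2430 / 19.99 = 121.6 days = 0.3329 years.

0.333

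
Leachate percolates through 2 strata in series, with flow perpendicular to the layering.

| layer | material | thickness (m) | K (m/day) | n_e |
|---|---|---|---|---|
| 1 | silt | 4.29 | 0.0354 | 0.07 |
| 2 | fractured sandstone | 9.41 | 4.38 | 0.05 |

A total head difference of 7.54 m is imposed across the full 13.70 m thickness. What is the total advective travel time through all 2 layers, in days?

With flow normal to the layers, continuity requires the same specific discharge q through every layer.
Σ(b_i/K_i) = 4.29/0.0354 + 9.41/4.38 = 123.3 d.
q = Δh / Σ(b_i/K_i) = 7.54 / 123.3 = 0.06113 m/day.
In each layer the seepage velocity is v_i = q/n_i, so the layer transit time is t_i = b_i·n_i / q:
  layer 1 (silt): t_1 = 4.29 × 0.07 / 0.06113 = 4.912 d
  layer 2 (fractured sandstone): t_2 = 9.41 × 0.05 / 0.06113 = 7.696 d
Total t = Σ t_i = 12.61 days.

12.6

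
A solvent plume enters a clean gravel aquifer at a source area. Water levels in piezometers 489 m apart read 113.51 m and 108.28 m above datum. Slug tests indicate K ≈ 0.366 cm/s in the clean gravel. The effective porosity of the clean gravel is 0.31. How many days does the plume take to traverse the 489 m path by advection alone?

44.8

Convert K: 0.366 cm/s × 864 = 316.2 m/day.
Hydraulic gradient i = (113.51 − 108.28) / 489 = 5.23 / 489 = 0.01070.
Darcy flux q = K · i = 316.2 × 0.01070 = 3.382 m/day.
Seepage velocity v = q / n_e = 3.382 / 0.31 = 10.91 m/day.
Travel time t = L / v = 489 / 10.91 = 44.82 days.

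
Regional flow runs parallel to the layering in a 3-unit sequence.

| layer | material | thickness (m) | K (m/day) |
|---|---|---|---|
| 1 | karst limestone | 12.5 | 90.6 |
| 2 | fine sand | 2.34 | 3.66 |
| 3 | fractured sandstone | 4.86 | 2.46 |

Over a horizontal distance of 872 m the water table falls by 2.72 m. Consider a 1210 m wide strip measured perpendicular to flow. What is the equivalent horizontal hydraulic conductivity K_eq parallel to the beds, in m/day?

Flow is parallel to layering, so each bed carries its own Darcy discharge and the transmissivities add.
Σ(K_i·b_i) = 90.6×12.5 + 3.66×2.34 + 2.46×4.86 = 1153 m²/day.
Total thickness b = 19.70 m, so K_eq = Σ(K_i·b_i)/b = 58.53 m/day.

58.5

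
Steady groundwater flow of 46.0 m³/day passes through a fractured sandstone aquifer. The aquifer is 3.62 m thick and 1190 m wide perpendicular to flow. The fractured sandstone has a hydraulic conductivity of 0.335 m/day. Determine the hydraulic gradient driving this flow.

Cross-sectional area A = 1190 × 3.62 = 4308 m².
From Q = K·A·i, i = Q / (K·A) = 46.0 / (0.3350 × 4308) = 0.03188.

0.0319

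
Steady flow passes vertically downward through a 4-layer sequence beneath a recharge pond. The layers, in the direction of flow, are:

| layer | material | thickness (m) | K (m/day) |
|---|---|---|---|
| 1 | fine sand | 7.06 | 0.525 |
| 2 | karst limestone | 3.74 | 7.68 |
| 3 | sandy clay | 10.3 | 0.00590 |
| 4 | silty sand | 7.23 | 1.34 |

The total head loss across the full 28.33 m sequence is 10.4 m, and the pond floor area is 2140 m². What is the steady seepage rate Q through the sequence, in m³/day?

Flow is perpendicular to layering, so the layers act in series and the equivalent K is the thickness-weighted harmonic mean.
Total thickness L = 7.06 + 3.74 + 10.3 + 7.23 = 28.33 m.
Σ(b_i/K_i) = 7.06/0.525 + 3.74/7.68 + 10.3/0.00590 + 7.23/1.34 = 1765 d.
K_eq = L / Σ(b_i/K_i) = 28.33 / 1765 = 0.01605 m/day.
Q = K_eq · A · (Δh/L) = 0.01605 × 2140 × (10.4/28.33) = 12.61 m³/day.

12.6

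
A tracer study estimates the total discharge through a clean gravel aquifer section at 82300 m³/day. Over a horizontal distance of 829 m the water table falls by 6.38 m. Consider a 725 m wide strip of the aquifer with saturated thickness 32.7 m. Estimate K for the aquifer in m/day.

451

Cross-sectional area A = 725 × 32.7 = 23708 m².
Hydraulic gradient i = Δh / L = 6.38 / 829 = 0.007696.
From Q = K·A·i, K = Q / (A·i) = 82300 / (23708 × 0.007696) = 451.1 m/day.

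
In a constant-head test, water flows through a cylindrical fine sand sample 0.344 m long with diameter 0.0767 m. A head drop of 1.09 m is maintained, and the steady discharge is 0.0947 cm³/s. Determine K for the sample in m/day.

Cross-sectional area A = π·(d/2)² = π × (0.0767/2)² = 0.004620 m².
Convert discharge: 0.0947 cm³/s = 9.470e-08 m³/s.
Darcy's law rearranged: K = Q·L / (A·Δh) = 9.470e-08 × 0.344 / (0.004620 × 1.09) = 6.468e-06 m/s = 0.5589 m/day.

0.559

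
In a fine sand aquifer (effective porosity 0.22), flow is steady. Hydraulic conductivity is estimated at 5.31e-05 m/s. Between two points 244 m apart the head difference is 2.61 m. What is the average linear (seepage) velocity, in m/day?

Convert K: 5.31e-05 m/s × 86400 = 4.588 m/day.
Hydraulic gradient i = Δh / L = 2.61 / 244 = 0.01070.
Darcy flux q = K · i = 4.588 × 0.01070 = 0.04907 m/day.
Seepage velocity v = q / n_e = 0.04907 / 0.22 = 0.2231 m/day.

0.223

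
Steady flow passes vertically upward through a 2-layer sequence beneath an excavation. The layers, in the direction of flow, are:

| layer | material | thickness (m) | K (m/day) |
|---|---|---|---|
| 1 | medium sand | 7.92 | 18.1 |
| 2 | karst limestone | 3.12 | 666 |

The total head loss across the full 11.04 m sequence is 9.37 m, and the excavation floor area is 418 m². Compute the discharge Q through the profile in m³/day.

8860

Flow is perpendicular to layering, so the layers act in series and the equivalent K is the thickness-weighted harmonic mean.
Total thickness L = 7.92 + 3.12 = 11.04 m.
Σ(b_i/K_i) = 7.92/18.1 + 3.12/666 = 0.4423 d.
K_eq = L / Σ(b_i/K_i) = 11.04 / 0.4423 = 24.96 m/day.
Q = K_eq · A · (Δh/L) = 24.96 × 418 × (9.37/11.04) = 8856 m³/day.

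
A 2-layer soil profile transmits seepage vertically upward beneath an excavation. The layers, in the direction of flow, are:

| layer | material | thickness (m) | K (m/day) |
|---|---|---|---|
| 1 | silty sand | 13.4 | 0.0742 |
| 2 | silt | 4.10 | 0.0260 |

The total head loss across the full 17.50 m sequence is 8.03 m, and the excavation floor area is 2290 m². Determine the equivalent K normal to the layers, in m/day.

Flow is perpendicular to layering, so the layers act in series and the equivalent K is the thickness-weighted harmonic mean.
Total thickness L = 13.4 + 4.10 = 17.50 m.
Σ(b_i/K_i) = 13.4/0.0742 + 4.10/0.0260 = 338.3 d.
K_eq = L / Σ(b_i/K_i) = 17.50 / 338.3 = 0.05173 m/day.

0.0517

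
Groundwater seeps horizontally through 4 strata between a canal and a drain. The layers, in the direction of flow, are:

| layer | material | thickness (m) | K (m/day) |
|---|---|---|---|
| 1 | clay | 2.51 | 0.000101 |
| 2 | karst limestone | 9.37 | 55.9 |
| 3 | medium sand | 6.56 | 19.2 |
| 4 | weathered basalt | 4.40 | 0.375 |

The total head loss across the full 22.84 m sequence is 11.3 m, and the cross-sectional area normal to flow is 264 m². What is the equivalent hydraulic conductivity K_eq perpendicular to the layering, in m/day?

Flow is perpendicular to layering, so the layers act in series and the equivalent K is the thickness-weighted harmonic mean.
Total thickness L = 2.51 + 9.37 + 6.56 + 4.40 = 22.84 m.
Σ(b_i/K_i) = 2.51/0.000101 + 9.37/55.9 + 6.56/19.2 + 4.40/0.375 = 24864 d.
K_eq = L / Σ(b_i/K_i) = 22.84 / 24864 = 0.0009186 m/day.

0.000919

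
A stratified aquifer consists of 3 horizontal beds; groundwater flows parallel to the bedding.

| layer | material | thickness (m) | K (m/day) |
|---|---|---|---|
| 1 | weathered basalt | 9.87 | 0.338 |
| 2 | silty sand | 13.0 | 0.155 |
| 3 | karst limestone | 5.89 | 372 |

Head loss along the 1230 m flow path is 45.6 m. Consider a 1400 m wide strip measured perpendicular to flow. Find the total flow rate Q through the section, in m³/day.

Flow is parallel to layering, so each bed carries its own Darcy discharge and the transmissivities add.
Σ(K_i·b_i) = 0.338×9.87 + 0.155×13.0 + 372×5.89 = 2196 m²/day.
Hydraulic gradient i = Δh / L = 45.6 / 1230 = 0.03707.
Q = Σ(K_i·b_i) · W · i = 2196 × 1400 × 0.03707 = 1.140e+05 m³/day.

114000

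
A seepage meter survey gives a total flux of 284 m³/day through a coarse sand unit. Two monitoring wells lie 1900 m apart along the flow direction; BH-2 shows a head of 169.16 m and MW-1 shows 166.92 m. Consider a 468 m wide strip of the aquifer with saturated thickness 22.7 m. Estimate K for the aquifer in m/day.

Cross-sectional area A = 468 × 22.7 = 10624 m².
Hydraulic gradient i = (169.16 − 166.92) / 1900 = 2.24 / 1900 = 0.001179.
From Q = K·A·i, K = Q / (A·i) = 284 / (10624 × 0.001179) = 22.68 m/day.

22.7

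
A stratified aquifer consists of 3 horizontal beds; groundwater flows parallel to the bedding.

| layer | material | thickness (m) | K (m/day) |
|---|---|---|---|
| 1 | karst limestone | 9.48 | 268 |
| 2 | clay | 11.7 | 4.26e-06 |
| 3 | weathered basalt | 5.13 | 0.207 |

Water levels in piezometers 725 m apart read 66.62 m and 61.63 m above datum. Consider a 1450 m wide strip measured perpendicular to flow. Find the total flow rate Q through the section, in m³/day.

25400

Flow is parallel to layering, so each bed carries its own Darcy discharge and the transmissivities add.
Σ(K_i·b_i) = 268×9.48 + 4.26e-06×11.7 + 0.207×5.13 = 2542 m²/day.
Hydraulic gradient i = (66.62 − 61.63) / 725 = 4.99 / 725 = 0.006883.
Q = Σ(K_i·b_i) · W · i = 2542 × 1450 × 0.006883 = 25366 m³/day.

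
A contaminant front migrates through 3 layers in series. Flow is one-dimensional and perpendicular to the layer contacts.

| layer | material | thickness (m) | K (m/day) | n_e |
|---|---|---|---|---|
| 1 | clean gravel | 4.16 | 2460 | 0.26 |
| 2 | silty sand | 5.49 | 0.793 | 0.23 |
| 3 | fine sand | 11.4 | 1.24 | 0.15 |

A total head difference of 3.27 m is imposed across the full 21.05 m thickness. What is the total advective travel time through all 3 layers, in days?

20.0

With flow normal to the layers, continuity requires the same specific discharge q through every layer.
Σ(b_i/K_i) = 4.16/2460 + 5.49/0.793 + 11.4/1.24 = 16.12 d.
q = Δh / Σ(b_i/K_i) = 3.27 / 16.12 = 0.2029 m/day.
In each layer the seepage velocity is v_i = q/n_i, so the layer transit time is t_i = b_i·n_i / q:
  layer 1 (clean gravel): t_1 = 4.16 × 0.26 / 0.2029 = 5.331 d
  layer 2 (silty sand): t_2 = 5.49 × 0.23 / 0.2029 = 6.224 d
  layer 3 (fine sand): t_3 = 11.4 × 0.15 / 0.2029 = 8.429 d
Total t = Σ t_i = 19.98 days.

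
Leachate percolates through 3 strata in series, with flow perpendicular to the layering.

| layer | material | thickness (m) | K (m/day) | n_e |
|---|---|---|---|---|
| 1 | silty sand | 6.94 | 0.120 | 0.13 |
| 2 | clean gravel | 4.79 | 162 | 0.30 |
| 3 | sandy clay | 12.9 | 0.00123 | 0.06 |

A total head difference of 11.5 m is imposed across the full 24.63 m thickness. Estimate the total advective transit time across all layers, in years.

With flow normal to the layers, continuity requires the same specific discharge q through every layer.
Σ(b_i/K_i) = 6.94/0.120 + 4.79/162 + 12.9/0.00123 = 10546 d.
q = Δh / Σ(b_i/K_i) = 11.5 / 10546 = 0.001090 m/day.
In each layer the seepage velocity is v_i = q/n_i, so the layer transit time is t_i = b_i·n_i / q:
  layer 1 (silty sand): t_1 = 6.94 × 0.13 / 0.001090 = 827.3 d
  layer 2 (clean gravel): t_2 = 4.79 × 0.30 / 0.001090 = 1318 d
  layer 3 (sandy clay): t_3 = 12.9 × 0.06 / 0.001090 = 709.8 d
Total t = Σ t_i = 2855 days = 7.816 years.

7.82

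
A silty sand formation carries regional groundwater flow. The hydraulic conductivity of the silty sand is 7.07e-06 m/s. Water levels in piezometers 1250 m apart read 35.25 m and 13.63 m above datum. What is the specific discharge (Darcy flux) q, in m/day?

0.0106

Convert K: 7.07e-06 m/s × 86400 = 0.6108 m/day.
Hydraulic gradient i = (35.25 − 13.63) / 1250 = 21.62 / 1250 = 0.01730.
Specific discharge q = K · i = 0.6108 × 0.01730 = 0.01057 m/day.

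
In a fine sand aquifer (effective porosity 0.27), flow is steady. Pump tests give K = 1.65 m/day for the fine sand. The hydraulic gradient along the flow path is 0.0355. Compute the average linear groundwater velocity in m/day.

0.217

Hydraulic gradient i = 0.0355.
Darcy flux q = K · i = 1.650 × 0.03550 = 0.05857 m/day.
Seepage velocity v = q / n_e = 0.05857 / 0.27 = 0.2169 m/day.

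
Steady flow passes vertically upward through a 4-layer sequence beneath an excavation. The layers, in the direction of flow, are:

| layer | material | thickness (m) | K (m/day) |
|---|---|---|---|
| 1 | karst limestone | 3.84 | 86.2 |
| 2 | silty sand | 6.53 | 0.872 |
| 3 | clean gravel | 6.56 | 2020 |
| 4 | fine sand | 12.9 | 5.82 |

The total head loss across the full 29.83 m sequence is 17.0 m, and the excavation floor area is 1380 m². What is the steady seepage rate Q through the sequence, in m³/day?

2410

Flow is perpendicular to layering, so the layers act in series and the equivalent K is the thickness-weighted harmonic mean.
Total thickness L = 3.84 + 6.53 + 6.56 + 12.9 = 29.83 m.
Σ(b_i/K_i) = 3.84/86.2 + 6.53/0.872 + 6.56/2020 + 12.9/5.82 = 9.753 d.
K_eq = L / Σ(b_i/K_i) = 29.83 / 9.753 = 3.059 m/day.
Q = K_eq · A · (Δh/L) = 3.059 × 1380 × (17.0/29.83) = 2405 m³/day.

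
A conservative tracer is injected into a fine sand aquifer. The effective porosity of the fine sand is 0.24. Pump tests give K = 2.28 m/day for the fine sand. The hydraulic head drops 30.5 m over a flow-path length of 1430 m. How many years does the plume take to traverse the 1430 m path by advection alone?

19.3

Hydraulic gradient i = Δh / L = 30.5 / 1430 = 0.02133.
Darcy flux q = K · i = 2.280 × 0.02133 = 0.04863 m/day.
Seepage velocity v = q / n_e = 0.04863 / 0.24 = 0.2026 m/day.
Travel time t = L / v = 1430 / 0.2026 = 7057 days = 19.32 years.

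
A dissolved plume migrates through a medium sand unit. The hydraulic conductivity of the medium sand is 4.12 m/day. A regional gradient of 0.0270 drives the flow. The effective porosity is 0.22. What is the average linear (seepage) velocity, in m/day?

Hydraulic gradient i = 0.0270.
Darcy flux q = K · i = 4.120 × 0.02700 = 0.1112 m/day.
Seepage velocity v = q / n_e = 0.1112 / 0.22 = 0.5056 m/day.

0.506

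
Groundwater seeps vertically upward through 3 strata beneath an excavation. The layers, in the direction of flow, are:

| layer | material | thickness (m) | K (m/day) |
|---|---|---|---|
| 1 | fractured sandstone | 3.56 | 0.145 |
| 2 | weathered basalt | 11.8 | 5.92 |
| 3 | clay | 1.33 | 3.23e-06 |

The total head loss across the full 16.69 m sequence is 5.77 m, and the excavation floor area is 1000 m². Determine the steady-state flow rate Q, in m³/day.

0.0140

Flow is perpendicular to layering, so the layers act in series and the equivalent K is the thickness-weighted harmonic mean.
Total thickness L = 3.56 + 11.8 + 1.33 = 16.69 m.
Σ(b_i/K_i) = 3.56/0.145 + 11.8/5.92 + 1.33/3.23e-06 = 4.118e+05 d.
K_eq = L / Σ(b_i/K_i) = 16.69 / 4.118e+05 = 4.053e-05 m/day.
Q = K_eq · A · (Δh/L) = 4.053e-05 × 1000 × (5.77/16.69) = 0.01401 m³/day.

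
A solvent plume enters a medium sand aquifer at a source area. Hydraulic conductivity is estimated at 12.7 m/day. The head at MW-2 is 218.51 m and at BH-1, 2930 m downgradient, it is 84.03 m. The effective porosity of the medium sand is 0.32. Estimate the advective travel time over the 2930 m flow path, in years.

Hydraulic gradient i = (218.51 − 84.03) / 2930 = 134.48 / 2930 = 0.04590.
Darcy flux q = K · i = 12.70 × 0.04590 = 0.5829 m/day.
Seepage velocity v = q / n_e = 0.5829 / 0.32 = 1.822 m/day.
Travel time t = L / v = 2930 / 1.822 = 1609 days = 4.404 years.

4.40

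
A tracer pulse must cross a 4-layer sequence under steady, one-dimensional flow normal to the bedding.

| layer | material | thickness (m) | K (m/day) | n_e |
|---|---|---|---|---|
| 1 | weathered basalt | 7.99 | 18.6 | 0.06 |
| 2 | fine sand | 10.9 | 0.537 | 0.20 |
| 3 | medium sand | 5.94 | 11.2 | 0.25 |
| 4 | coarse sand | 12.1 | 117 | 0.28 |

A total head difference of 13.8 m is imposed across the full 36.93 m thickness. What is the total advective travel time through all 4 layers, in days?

11.7

With flow normal to the layers, continuity requires the same specific discharge q through every layer.
Σ(b_i/K_i) = 7.99/18.6 + 10.9/0.537 + 5.94/11.2 + 12.1/117 = 21.36 d.
q = Δh / Σ(b_i/K_i) = 13.8 / 21.36 = 0.6460 m/day.
In each layer the seepage velocity is v_i = q/n_i, so the layer transit time is t_i = b_i·n_i / q:
  layer 1 (weathered basalt): t_1 = 7.99 × 0.06 / 0.6460 = 0.7421 d
  layer 2 (fine sand): t_2 = 10.9 × 0.20 / 0.6460 = 3.374 d
  layer 3 (medium sand): t_3 = 5.94 × 0.25 / 0.6460 = 2.299 d
  layer 4 (coarse sand): t_4 = 12.1 × 0.28 / 0.6460 = 5.244 d
Total t = Σ t_i = 11.66 days.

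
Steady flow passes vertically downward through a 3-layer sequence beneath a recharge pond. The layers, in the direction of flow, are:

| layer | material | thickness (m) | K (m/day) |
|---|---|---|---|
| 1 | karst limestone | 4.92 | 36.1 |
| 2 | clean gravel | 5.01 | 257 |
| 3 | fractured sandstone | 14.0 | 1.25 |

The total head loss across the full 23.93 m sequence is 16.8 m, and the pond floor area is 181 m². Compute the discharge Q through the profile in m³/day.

Flow is perpendicular to layering, so the layers act in series and the equivalent K is the thickness-weighted harmonic mean.
Total thickness L = 4.92 + 5.01 + 14.0 = 23.93 m.
Σ(b_i/K_i) = 4.92/36.1 + 5.01/257 + 14.0/1.25 = 11.36 d.
K_eq = L / Σ(b_i/K_i) = 23.93 / 11.36 = 2.107 m/day.
Q = K_eq · A · (Δh/L) = 2.107 × 181 × (16.8/23.93) = 267.8 m³/day.

268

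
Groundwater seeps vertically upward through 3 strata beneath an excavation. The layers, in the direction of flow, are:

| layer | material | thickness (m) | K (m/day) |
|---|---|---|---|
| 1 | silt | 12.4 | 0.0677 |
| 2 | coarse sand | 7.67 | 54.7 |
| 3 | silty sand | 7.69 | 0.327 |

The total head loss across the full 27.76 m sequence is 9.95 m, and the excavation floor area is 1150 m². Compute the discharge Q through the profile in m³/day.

55.3

Flow is perpendicular to layering, so the layers act in series and the equivalent K is the thickness-weighted harmonic mean.
Total thickness L = 12.4 + 7.67 + 7.69 = 27.76 m.
Σ(b_i/K_i) = 12.4/0.0677 + 7.67/54.7 + 7.69/0.327 = 206.8 d.
K_eq = L / Σ(b_i/K_i) = 27.76 / 206.8 = 0.1342 m/day.
Q = K_eq · A · (Δh/L) = 0.1342 × 1150 × (9.95/27.76) = 55.33 m³/day.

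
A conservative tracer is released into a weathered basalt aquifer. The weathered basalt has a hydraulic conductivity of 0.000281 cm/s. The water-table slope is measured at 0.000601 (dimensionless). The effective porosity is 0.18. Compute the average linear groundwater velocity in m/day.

Convert K: 0.000281 cm/s × 864 = 0.2428 m/day.
Hydraulic gradient i = 0.000601.
Darcy flux q = K · i = 0.2428 × 0.0006010 = 0.0001459 m/day.
Seepage velocity v = q / n_e = 0.0001459 / 0.18 = 0.0008106 m/day.

0.000811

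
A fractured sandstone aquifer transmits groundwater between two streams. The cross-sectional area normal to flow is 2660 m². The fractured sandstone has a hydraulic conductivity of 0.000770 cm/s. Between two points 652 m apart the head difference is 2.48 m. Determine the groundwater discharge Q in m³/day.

6.73

Convert K: 0.000770 cm/s × 864 = 0.6653 m/day.
Hydraulic gradient i = Δh / L = 2.48 / 652 = 0.003804.
Darcy's law: Q = K · A · i = 0.6653 × 2660 × 0.003804 = 6.731 m³/day.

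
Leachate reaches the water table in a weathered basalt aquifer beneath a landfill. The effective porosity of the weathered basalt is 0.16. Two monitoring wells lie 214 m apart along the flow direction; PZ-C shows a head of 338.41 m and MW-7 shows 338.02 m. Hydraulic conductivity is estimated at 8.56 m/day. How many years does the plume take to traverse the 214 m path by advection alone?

6.01

Hydraulic gradient i = (338.41 − 338.02) / 214 = 0.39 / 214 = 0.001822.
Darcy flux q = K · i = 8.560 × 0.001822 = 0.01560 m/day.
Seepage velocity v = q / n_e = 0.01560 / 0.16 = 0.09750 m/day.
Travel time t = L / v = 214 / 0.09750 = 2195 days = 6.009 years.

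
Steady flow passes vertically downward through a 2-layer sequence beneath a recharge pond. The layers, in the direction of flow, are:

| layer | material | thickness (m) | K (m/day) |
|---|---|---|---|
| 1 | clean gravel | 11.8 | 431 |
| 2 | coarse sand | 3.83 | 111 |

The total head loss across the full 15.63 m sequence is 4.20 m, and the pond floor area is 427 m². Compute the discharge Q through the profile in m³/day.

Flow is perpendicular to layering, so the layers act in series and the equivalent K is the thickness-weighted harmonic mean.
Total thickness L = 11.8 + 3.83 = 15.63 m.
Σ(b_i/K_i) = 11.8/431 + 3.83/111 = 0.06188 d.
K_eq = L / Σ(b_i/K_i) = 15.63 / 0.06188 = 252.6 m/day.
Q = K_eq · A · (Δh/L) = 252.6 × 427 × (4.20/15.63) = 28981 m³/day.

29000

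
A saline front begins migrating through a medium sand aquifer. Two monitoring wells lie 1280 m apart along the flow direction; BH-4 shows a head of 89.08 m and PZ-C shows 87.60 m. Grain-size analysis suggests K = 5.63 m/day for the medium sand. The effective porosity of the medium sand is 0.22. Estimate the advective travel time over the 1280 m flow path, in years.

118

Hydraulic gradient i = (89.08 − 87.60) / 1280 = 1.48 / 1280 = 0.001156.
Darcy flux q = K · i = 5.630 × 0.001156 = 0.006510 m/day.
Seepage velocity v = q / n_e = 0.006510 / 0.22 = 0.02959 m/day.
Travel time t = L / v = 1280 / 0.02959 = 43259 days = 118.4 years.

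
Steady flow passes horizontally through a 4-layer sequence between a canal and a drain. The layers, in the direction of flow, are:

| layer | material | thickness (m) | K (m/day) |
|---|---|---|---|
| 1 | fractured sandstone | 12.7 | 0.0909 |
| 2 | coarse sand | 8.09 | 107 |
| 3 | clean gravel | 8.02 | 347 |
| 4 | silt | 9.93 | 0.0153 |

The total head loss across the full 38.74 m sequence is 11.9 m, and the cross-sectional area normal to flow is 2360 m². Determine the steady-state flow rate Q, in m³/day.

35.6

Flow is perpendicular to layering, so the layers act in series and the equivalent K is the thickness-weighted harmonic mean.
Total thickness L = 12.7 + 8.09 + 8.02 + 9.93 = 38.74 m.
Σ(b_i/K_i) = 12.7/0.0909 + 8.09/107 + 8.02/347 + 9.93/0.0153 = 788.8 d.
K_eq = L / Σ(b_i/K_i) = 38.74 / 788.8 = 0.04911 m/day.
Q = K_eq · A · (Δh/L) = 0.04911 × 2360 × (11.9/38.74) = 35.60 m³/day.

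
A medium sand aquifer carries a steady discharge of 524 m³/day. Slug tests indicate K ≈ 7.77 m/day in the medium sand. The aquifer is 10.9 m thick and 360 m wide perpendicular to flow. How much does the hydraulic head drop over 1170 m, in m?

Cross-sectional area A = 360 × 10.9 = 3924 m².
From Q = K·A·i, i = Q / (K·A) = 524 / (7.770 × 3924) = 0.01719.
Head loss Δh = i · L = 0.01719 × 1170 = 20.11 m.

20.1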